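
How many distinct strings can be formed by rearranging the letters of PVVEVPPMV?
9! / (1! × 1! × 3! × 4!) = 2520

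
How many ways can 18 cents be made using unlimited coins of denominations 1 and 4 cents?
Coefficient of x^18 in 1/(1-x^1) · 1/(1-x^4). Use j coins of 4 for j = 0..⌊18/4⌋ = 4, the rest in 1s: 4 + 1 = 5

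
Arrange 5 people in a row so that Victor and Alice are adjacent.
Treat as block: (5-1)! × 2! = 24 × 2 = 48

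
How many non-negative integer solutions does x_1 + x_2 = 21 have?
C(21+2-1, 2-1) = C(22, 1) = 22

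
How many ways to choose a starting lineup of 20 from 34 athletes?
C(34,20) = 34!/(20!×14!) = 1391975640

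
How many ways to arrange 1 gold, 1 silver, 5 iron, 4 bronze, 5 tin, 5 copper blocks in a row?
21! / (1! × 1! × 5! × 4! × 5! × 5!) = 1231938227520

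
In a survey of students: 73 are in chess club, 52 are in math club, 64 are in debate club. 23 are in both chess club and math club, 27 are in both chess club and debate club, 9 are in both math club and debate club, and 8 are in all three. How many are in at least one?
|A∪B∪C| = 73+52+64-23-27-9+8 = 138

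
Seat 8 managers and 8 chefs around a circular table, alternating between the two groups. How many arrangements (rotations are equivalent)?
Fix one of the managers: (8-1)! ways for the remaining managers, × 8! ways for the chefs = 5040 × 40320 = 203212800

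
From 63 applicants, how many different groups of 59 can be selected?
C(63,59) = 63!/(59!×4!) = 595665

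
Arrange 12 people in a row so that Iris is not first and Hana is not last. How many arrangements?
By inclusion-exclusion: 12! - 2×(12-1)! + (12-2)! = 479001600 - 79833600 + 3628800 = 402796800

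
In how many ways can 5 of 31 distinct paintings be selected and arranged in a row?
P(31,5) = 31!/(31-5)! = 20389320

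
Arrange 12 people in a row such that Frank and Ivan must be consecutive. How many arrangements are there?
Treat the 2 as one block: (12-2+1)! × 2! = 39916800 × 2 = 79833600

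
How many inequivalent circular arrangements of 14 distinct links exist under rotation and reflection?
(14-1)!/2 = 6227020800/2 = 3113510400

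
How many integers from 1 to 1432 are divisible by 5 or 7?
⌊1432/5⌋ + ⌊1432/7⌋ - ⌊1432/35⌋ = 286 + 204 - 40 = 450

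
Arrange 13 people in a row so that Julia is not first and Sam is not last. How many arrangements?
By inclusion-exclusion: 13! - 2×(13-1)! + (13-2)! = 6227020800 - 958003200 + 39916800 = 5308934400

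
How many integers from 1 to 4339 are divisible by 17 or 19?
⌊4339/17⌋ + ⌊4339/19⌋ - ⌊4339/323⌋ = 255 + 228 - 13 = 470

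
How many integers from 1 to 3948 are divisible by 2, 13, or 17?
⌊3948/2⌋+⌊3948/13⌋+⌊3948/17⌋ - ⌊3948/26⌋-⌊3948/34⌋-⌊3948/221⌋ + ⌊3948/442⌋ = 1974+303+232 - 151-116-17 + 8 = 2233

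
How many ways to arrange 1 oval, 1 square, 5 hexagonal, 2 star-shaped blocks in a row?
9! / (1! × 1! × 5! × 2!) = 1512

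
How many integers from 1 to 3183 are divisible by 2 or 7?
⌊3183/2⌋ + ⌊3183/7⌋ - ⌊3183/14⌋ = 1591 + 454 - 227 = 1818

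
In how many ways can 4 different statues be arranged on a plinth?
4! = 24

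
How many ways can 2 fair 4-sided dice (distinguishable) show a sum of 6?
Coefficient of x^6 in (x + x² + ... + x^4)^2. By inclusion-exclusion on dice exceeding 4: Σ_j (-1)^j C(2,j)·C(6-1-4j, 1) = C(2,0)·C(5,1) - C(2,1)·C(1,1) = 1·5 - 2·1 = 3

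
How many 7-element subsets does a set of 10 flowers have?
C(10,7) = 10!/(7!×3!) = 120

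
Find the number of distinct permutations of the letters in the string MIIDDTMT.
8! / (2! × 2! × 2! × 2!) = 2520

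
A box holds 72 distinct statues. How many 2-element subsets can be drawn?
C(72,2) = 72!/(2!×70!) = 2556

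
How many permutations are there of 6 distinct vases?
6! = 720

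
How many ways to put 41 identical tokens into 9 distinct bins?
C(41+9-1, 9-1) = C(49, 8) = 450978066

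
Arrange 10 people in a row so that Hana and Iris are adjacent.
Treat as block: (10-1)! × 2! = 362880 × 2 = 725760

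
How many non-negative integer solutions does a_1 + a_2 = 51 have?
C(51+2-1, 2-1) = C(52, 1) = 52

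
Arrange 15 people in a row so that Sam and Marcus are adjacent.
Treat as block: (15-1)! × 2! = 87178291200 × 2 = 174356582400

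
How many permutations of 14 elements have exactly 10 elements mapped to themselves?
Choose the 10 fixed points C(14,10) = 1001, derange the rest: !4 = Σ_{j=0}^{4} (-1)^j·4!/j! = 24 - 24 + 12 - 4 + 1 = 9. Product = 1001 × 9 = 9009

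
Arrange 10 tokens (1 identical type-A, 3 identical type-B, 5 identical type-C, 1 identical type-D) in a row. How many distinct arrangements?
10! / (1! × 3! × 5! × 1!) = 5040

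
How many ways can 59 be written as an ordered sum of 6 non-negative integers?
C(59+6-1, 6-1) = C(64, 5) = 7624512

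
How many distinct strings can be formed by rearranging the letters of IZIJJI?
6! / (3! × 1! × 2!) = 60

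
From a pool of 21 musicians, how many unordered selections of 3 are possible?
C(21,3) = 21!/(3!×18!) = 1330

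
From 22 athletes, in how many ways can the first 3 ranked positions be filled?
P(22,3) = 22!/(22-3)! = 9240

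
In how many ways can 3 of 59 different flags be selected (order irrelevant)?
C(59,3) = 59!/(3!×56!) = 32509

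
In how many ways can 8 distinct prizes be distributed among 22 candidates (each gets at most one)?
P(22,8) = 22!/(22-8)! = 12893126400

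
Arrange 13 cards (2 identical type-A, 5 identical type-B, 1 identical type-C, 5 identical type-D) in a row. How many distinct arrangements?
13! / (2! × 5! × 1! × 5!) = 216216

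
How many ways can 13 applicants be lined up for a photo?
13! = 6227020800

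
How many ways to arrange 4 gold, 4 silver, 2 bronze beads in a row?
10! / (4! × 4! × 2!) = 3150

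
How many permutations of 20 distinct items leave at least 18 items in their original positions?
Exactly j fixed points: C(20,j)·!(20-j); sum over j ≥ 18 (derangement numbers via !m = (m-1)·(!(m-1) + !(m-2)): !0..!2 = 1, 0, 1). Σ_{j=18}^{20} C(20,j)·!(20-j) = C(20,18)·!2 + C(20,19)·!1 + C(20,20)·!0 = 190·1 + 20·0 + 1·1 = 191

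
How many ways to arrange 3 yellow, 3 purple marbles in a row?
6! / (3! × 3!) = 20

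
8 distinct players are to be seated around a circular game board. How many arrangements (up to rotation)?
Circular: fix one position, arrange the rest. (8-1)! = 5040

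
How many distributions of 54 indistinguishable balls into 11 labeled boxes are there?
C(54+11-1, 11-1) = C(64, 10) = 151473214816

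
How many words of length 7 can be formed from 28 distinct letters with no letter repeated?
P(28,7) = 28!/(28-7)! = 5967561600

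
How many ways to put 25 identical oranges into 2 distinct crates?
C(25+2-1, 2-1) = C(26, 1) = 26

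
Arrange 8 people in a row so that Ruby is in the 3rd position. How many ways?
Fix one position: (8-1)! = 5040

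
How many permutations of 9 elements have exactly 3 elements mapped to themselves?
Choose the 3 fixed points C(9,3) = 84, derange the rest: !6 = Σ_{j=0}^{6} (-1)^j·6!/j! = 720 - 720 + 360 - 120 + 30 - 6 + 1 = 265. Product = 84 × 265 = 22260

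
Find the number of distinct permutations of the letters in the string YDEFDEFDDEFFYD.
14! / (4! × 2! × 3! × 5!) = 2522520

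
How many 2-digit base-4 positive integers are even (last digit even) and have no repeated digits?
Last∈{0,2}. Last=0: 3. Last nonzero: 1×2×P(2,0) = 2. Total = 5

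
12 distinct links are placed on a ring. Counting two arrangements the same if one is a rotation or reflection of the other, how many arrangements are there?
(12-1)!/2 = 39916800/2 = 19958400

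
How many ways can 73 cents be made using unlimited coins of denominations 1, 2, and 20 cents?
Coefficient of x^73 in 1/(1-x^1) · 1/(1-x^2) · 1/(1-x^20). Case on j = number of 20-cent coins (j = 0..3); remainder r = 73 - 20j is made from {1,2} in ⌊r/2⌋+1 ways. r = 73, 53, 33, 13 → 37 + 27 + 17 + 7 = 88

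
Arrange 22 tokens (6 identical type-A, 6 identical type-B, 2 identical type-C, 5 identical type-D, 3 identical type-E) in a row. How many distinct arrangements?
22! / (6! × 6! × 2! × 5! × 3!) = 1505702278080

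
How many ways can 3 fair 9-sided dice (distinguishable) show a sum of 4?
Coefficient of x^4 in (x + x² + ... + x^9)^3. By inclusion-exclusion on dice exceeding 9: Σ_j (-1)^j C(3,j)·C(4-1-9j, 2) = C(3,0)·C(3,2) = 1·3 = 3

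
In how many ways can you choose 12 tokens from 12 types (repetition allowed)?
C(12+12-1, 12-1) = C(23, 11) = 1352078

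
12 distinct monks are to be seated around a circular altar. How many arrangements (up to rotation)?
Circular: fix one position, arrange the rest. (12-1)! = 39916800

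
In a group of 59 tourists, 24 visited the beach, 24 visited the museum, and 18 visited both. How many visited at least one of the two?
|A∪B| = |A| + |B| - |A∩B| = 24 + 24 - 18 = 30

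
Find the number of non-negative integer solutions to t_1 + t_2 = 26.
C(26+2-1, 2-1) = C(27, 1) = 27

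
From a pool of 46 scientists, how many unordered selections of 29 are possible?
C(46,29) = 46!/(29!×17!) = 1749695026860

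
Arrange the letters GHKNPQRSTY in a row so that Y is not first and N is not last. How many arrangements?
By inclusion-exclusion: 10! - 2×(10-1)! + (10-2)! = 3628800 - 725760 + 40320 = 2943360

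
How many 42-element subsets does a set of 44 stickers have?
C(44,42) = 44!/(42!×2!) = 946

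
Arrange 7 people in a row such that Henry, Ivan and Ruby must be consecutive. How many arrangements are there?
Treat the 3 as one block: (7-3+1)! × 3! = 120 × 6 = 720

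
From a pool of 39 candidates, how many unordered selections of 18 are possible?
C(39,18) = 39!/(18!×21!) = 62359143990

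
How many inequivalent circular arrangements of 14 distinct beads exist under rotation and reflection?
(14-1)!/2 = 6227020800/2 = 3113510400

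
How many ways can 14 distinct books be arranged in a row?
14! = 87178291200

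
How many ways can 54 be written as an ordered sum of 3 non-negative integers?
C(54+3-1, 3-1) = C(56, 2) = 1540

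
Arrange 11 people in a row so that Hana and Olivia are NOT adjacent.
Total - adjacent = 11! - (11-1)!×2 = 39916800 - 7257600 = 32659200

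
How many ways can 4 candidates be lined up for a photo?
4! = 24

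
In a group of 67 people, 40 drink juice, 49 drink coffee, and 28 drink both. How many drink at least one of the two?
|A∪B| = |A| + |B| - |A∩B| = 40 + 49 - 28 = 61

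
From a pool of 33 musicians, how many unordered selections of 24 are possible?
C(33,24) = 33!/(24!×9!) = 38567100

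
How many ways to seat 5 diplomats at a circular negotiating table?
Circular: fix one position, arrange the rest. (5-1)! = 24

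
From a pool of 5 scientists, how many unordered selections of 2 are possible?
C(5,2) = 5!/(2!×3!) = 10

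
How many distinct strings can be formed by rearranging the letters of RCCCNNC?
7! / (1! × 4! × 2!) = 105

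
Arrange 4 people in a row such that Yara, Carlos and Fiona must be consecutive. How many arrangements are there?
Treat the 3 as one block: (4-3+1)! × 3! = 2 × 6 = 12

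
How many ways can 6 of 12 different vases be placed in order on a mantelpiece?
P(12,6) = 12!/(12-6)! = 665280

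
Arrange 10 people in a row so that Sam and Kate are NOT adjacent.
Total - adjacent = 10! - (10-1)!×2 = 3628800 - 725760 = 2903040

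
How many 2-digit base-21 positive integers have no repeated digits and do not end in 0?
Last digit: 20 nonzero choices. First digit: 19 (nonzero, ≠last). Middle 0: P(19,0) = 1. Total = 380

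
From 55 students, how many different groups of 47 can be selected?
C(55,47) = 55!/(47!×8!) = 1217566350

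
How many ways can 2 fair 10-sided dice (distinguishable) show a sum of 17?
Coefficient of x^17 in (x + x² + ... + x^10)^2. By inclusion-exclusion on dice exceeding 10: Σ_j (-1)^j C(2,j)·C(17-1-10j, 1) = C(2,0)·C(16,1) - C(2,1)·C(6,1) = 1·16 - 2·6 = 4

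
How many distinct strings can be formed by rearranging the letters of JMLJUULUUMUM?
12! / (5! × 3! × 2! × 2!) = 166320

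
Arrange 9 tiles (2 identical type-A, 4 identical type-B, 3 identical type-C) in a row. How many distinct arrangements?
9! / (2! × 4! × 3!) = 1260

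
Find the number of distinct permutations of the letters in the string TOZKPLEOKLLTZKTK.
16! / (3! × 1! × 2! × 2! × 4! × 3! × 1!) = 6054048000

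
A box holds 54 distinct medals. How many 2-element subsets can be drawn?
C(54,2) = 54!/(2!×52!) = 1431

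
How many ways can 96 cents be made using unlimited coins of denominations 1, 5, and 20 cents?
Coefficient of x^96 in 1/(1-x^1) · 1/(1-x^5) · 1/(1-x^20). Case on j = number of 20-cent coins (j = 0..4); remainder r = 96 - 20j is made from {1,5} in ⌊r/5⌋+1 ways. r = 96, 76, 56, 36, 16 → 20 + 16 + 12 + 8 + 4 = 60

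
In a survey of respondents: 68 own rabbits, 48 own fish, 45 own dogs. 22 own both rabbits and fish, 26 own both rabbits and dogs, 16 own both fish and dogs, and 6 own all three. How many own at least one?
|A∪B∪C| = 68+48+45-22-26-16+6 = 103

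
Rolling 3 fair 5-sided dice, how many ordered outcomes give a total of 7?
Coefficient of x^7 in (x + x² + ... + x^5)^3. By inclusion-exclusion on dice exceeding 5: Σ_j (-1)^j C(3,j)·C(7-1-5j, 2) = C(3,0)·C(6,2) = 1·15 = 15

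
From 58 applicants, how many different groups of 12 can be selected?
C(58,12) = 58!/(12!×46!) = 891794789340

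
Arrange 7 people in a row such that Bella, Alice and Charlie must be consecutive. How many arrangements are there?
Treat the 3 as one block: (7-3+1)! × 3! = 120 × 6 = 720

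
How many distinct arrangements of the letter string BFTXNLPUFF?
10! / (1! × 1! × 1! × 1! × 3! × 1! × 1! × 1!) = 604800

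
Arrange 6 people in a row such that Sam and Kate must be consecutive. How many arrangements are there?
Treat the 2 as one block: (6-2+1)! × 2! = 120 × 2 = 240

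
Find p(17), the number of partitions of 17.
Pentagonal recurrence p(n) = p(n-1) + p(n-2) - p(n-5) - p(n-7) + p(n-12) + p(n-15) - ... gives p(0..16) = 1, 1, 2, 3, 5, 7, 11, 15, 22, 30, 42, 56, 77, 101, 135, 176, 231. p(17) = p(16) + p(15) - p(12) - p(10) + p(5) + p(2) = 231 + 176 - 77 - 42 + 7 + 2 = 297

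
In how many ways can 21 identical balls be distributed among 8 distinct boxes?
C(21+8-1, 8-1) = C(28, 7) = 1184040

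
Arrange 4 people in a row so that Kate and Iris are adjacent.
Treat as block: (4-1)! × 2! = 6 × 2 = 12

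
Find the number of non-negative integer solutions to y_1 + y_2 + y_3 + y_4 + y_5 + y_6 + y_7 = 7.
C(7+7-1, 7-1) = C(13, 6) = 1716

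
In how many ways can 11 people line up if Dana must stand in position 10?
Fix one position: (11-1)! = 3628800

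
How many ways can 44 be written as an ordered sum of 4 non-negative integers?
C(44+4-1, 4-1) = C(47, 3) = 16215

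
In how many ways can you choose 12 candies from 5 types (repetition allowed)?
C(12+5-1, 5-1) = C(16, 4) = 1820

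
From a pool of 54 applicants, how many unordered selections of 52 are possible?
C(54,52) = 54!/(52!×2!) = 1431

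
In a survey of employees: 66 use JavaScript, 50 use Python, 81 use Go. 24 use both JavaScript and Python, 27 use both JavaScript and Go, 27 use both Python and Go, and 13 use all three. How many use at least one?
|A∪B∪C| = 66+50+81-24-27-27+13 = 132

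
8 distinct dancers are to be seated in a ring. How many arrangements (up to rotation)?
Circular: fix one position, arrange the rest. (8-1)! = 5040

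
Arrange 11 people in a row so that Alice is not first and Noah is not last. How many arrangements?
By inclusion-exclusion: 11! - 2×(11-1)! + (11-2)! = 39916800 - 7257600 + 362880 = 33022080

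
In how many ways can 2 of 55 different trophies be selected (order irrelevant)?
C(55,2) = 55!/(2!×53!) = 1485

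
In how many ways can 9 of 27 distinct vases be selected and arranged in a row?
P(27,9) = 27!/(27-9)! = 1700755056000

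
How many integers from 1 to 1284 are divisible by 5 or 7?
⌊1284/5⌋ + ⌊1284/7⌋ - ⌊1284/35⌋ = 256 + 183 - 36 = 403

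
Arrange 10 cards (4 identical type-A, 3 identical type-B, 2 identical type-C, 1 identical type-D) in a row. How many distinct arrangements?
10! / (4! × 3! × 2! × 1!) = 12600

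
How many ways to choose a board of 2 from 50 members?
C(50,2) = 50!/(2!×48!) = 1225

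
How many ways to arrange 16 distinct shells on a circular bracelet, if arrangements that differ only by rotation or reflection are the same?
(16-1)!/2 = 1307674368000/2 = 653837184000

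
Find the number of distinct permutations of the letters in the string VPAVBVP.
7! / (1! × 3! × 2! × 1!) = 420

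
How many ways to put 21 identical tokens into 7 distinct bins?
C(21+7-1, 7-1) = C(27, 6) = 296010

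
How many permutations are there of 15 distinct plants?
15! = 1307674368000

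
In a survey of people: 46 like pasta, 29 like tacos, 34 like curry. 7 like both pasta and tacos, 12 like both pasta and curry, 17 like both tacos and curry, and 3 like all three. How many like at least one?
|A∪B∪C| = 46+29+34-7-12-17+3 = 76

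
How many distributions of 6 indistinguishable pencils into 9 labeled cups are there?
C(6+9-1, 9-1) = C(14, 8) = 3003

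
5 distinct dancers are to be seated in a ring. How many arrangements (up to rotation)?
Circular: fix one position, arrange the rest. (5-1)! = 24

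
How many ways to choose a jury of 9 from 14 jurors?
C(14,9) = 14!/(9!×5!) = 2002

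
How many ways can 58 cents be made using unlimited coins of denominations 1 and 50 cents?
Coefficient of x^58 in 1/(1-x^1) · 1/(1-x^50). Use j coins of 50 for j = 0..⌊58/50⌋ = 1, the rest in 1s: 1 + 1 = 2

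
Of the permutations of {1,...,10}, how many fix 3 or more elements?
Exactly j fixed points: C(10,j)·!(10-j); sum over j ≥ 3 (derangement numbers via !m = (m-1)·(!(m-1) + !(m-2)): !0..!7 = 1, 0, 1, 2, 9, 44, 265, 1854). Σ_{j=3}^{10} C(10,j)·!(10-j) = C(10,3)·!7 + C(10,4)·!6 + C(10,5)·!5 + C(10,6)·!4 + C(10,7)·!3 + C(10,8)·!2 + C(10,9)·!1 + C(10,10)·!0 = 120·1854 + 210·265 + 252·44 + 210·9 + 120·2 + 45·1 + 10·0 + 1·1 = 291394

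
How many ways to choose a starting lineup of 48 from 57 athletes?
C(57,48) = 57!/(48!×9!) = 8996462475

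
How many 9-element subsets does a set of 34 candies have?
C(34,9) = 34!/(9!×25!) = 52451256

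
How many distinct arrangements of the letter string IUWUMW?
6! / (2! × 1! × 2! × 1!) = 180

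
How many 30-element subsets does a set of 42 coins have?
C(42,30) = 42!/(30!×12!) = 11058116888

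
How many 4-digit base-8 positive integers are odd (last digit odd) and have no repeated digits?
Last∈{1,3,5,7}. Last=0: 0. Last nonzero: 4×6×P(6,2) = 720. Total = 720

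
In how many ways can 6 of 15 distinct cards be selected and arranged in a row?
P(15,6) = 15!/(15-6)! = 3603600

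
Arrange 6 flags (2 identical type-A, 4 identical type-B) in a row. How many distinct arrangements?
6! / (2! × 4!) = 15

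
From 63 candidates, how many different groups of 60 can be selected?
C(63,60) = 63!/(60!×3!) = 39711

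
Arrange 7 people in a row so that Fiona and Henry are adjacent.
Treat as block: (7-1)! × 2! = 720 × 2 = 1440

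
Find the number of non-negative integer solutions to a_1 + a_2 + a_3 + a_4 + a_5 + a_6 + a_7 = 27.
C(27+7-1, 7-1) = C(33, 6) = 1107568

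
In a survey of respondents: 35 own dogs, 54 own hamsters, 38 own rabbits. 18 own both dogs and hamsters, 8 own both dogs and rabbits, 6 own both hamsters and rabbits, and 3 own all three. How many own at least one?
|A∪B∪C| = 35+54+38-18-8-6+3 = 98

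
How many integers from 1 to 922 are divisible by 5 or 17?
⌊922/5⌋ + ⌊922/17⌋ - ⌊922/85⌋ = 184 + 54 - 10 = 228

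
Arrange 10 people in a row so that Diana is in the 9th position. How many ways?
Fix one position: (10-1)! = 362880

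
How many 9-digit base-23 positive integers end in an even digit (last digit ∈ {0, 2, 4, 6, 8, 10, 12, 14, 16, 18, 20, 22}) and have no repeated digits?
Last∈{0,2,4,6,8,10,12,14,16,18,20,22}. Last=0: 12893126400. Last nonzero: 11×21×P(21,7) = 135377827200. Total = 148270953600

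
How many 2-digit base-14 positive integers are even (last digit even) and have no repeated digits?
Last∈{0,2,4,6,8,10,12}. Last=0: 13. Last nonzero: 6×12×P(12,0) = 72. Total = 85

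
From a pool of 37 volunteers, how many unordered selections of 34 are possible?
C(37,34) = 37!/(34!×3!) = 7770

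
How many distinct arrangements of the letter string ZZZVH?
5! / (1! × 1! × 3!) = 20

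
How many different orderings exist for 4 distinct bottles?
4! = 24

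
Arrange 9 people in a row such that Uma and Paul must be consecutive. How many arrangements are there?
Treat the 2 as one block: (9-2+1)! × 2! = 40320 × 2 = 80640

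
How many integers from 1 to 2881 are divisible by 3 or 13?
⌊2881/3⌋ + ⌊2881/13⌋ - ⌊2881/39⌋ = 960 + 221 - 73 = 1108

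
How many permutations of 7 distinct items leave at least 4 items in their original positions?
Exactly j fixed points: C(7,j)·!(7-j); sum over j ≥ 4 (derangement numbers via !m = (m-1)·(!(m-1) + !(m-2)): !0..!3 = 1, 0, 1, 2). Σ_{j=4}^{7} C(7,j)·!(7-j) = C(7,4)·!3 + C(7,5)·!2 + C(7,6)·!1 + C(7,7)·!0 = 35·2 + 21·1 + 7·0 + 1·1 = 92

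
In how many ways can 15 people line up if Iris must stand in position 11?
Fix one position: (15-1)! = 87178291200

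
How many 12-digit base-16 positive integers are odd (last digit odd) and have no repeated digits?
Last∈{1,3,5,7,9,11,13,15}. Last=0: 0. Last nonzero: 8×14×P(14,10) = 406832025600. Total = 406832025600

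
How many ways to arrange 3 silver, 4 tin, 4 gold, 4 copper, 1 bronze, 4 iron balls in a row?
20! / (3! × 4! × 4! × 4! × 1! × 4!) = 1222160940000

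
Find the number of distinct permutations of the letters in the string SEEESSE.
7! / (4! × 3!) = 35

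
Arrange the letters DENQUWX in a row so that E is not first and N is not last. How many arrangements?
By inclusion-exclusion: 7! - 2×(7-1)! + (7-2)! = 5040 - 1440 + 120 = 3720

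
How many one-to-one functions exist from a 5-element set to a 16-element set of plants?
P(16,5) = 16!/(16-5)! = 524160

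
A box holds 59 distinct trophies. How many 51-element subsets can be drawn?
C(59,51) = 59!/(51!×8!) = 2217471399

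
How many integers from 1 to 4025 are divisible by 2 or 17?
⌊4025/2⌋ + ⌊4025/17⌋ - ⌊4025/34⌋ = 2012 + 236 - 118 = 2130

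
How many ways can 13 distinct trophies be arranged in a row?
13! = 6227020800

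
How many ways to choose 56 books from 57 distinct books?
C(57,56) = 57!/(56!×1!) = 57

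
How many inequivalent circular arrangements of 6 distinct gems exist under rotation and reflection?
(6-1)!/2 = 120/2 = 60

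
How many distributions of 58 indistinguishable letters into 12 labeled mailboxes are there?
C(58+12-1, 12-1) = C(69, 11) = 1823810410032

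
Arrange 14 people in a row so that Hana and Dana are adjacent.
Treat as block: (14-1)! × 2! = 6227020800 × 2 = 12454041600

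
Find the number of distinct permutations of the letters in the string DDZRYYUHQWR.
11! / (1! × 2! × 2! × 2! × 1! × 1! × 1! × 1!) = 4989600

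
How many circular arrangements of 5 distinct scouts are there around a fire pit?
Circular: fix one position, arrange the rest. (5-1)! = 24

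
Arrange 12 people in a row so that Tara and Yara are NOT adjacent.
Total - adjacent = 12! - (12-1)!×2 = 479001600 - 79833600 = 399168000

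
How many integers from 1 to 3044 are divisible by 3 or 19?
⌊3044/3⌋ + ⌊3044/19⌋ - ⌊3044/57⌋ = 1014 + 160 - 53 = 1121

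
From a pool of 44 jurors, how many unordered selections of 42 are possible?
C(44,42) = 44!/(42!×2!) = 946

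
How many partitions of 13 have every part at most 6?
Let r_j(i) = number of partitions of i into parts ≤ j, for i = 0..13. r_1(i) = 1 for all i; r_j(i) = r_{j-1}(i) + r_j(i-j). Rows j = 2..6: ≤2: 1 1 2 2 3 3 4 4 5 5 6 6 7 7; ≤3: 1 1 2 3 4 5 7 8 10 12 14 16 19 21; ≤4: 1 1 2 3 5 6 9 11 15 18 23 27 34 39; ≤5: 1 1 2 3 5 7 10 13 18 23 30 37 47 57; ≤6: 1 1 2 3 5 7 11 14 20 26 35 44 58 71. r_6(13) = 71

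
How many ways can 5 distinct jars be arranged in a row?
5! = 120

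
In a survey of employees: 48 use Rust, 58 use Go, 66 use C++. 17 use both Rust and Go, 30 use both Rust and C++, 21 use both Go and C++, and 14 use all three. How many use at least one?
|A∪B∪C| = 48+58+66-17-30-21+14 = 118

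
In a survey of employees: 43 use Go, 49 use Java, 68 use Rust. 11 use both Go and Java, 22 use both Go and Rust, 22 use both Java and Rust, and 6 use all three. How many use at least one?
|A∪B∪C| = 43+49+68-11-22-22+6 = 111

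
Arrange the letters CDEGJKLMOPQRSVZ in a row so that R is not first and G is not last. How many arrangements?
By inclusion-exclusion: 15! - 2×(15-1)! + (15-2)! = 1307674368000 - 174356582400 + 6227020800 = 1139544806400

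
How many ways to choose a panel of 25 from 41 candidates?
C(41,25) = 41!/(25!×16!) = 103077446706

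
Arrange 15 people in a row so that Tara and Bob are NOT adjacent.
Total - adjacent = 15! - (15-1)!×2 = 1307674368000 - 174356582400 = 1133317785600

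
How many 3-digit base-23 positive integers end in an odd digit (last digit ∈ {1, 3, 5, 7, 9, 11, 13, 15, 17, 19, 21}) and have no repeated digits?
Last∈{1,3,5,7,9,11,13,15,17,19,21}. Last=0: 0. Last nonzero: 11×21×P(21,1) = 4851. Total = 4851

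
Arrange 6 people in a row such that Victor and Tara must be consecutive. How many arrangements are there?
Treat the 2 as one block: (6-2+1)! × 2! = 120 × 2 = 240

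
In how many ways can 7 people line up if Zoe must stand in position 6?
Fix one position: (7-1)! = 720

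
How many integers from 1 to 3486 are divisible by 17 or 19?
⌊3486/17⌋ + ⌊3486/19⌋ - ⌊3486/323⌋ = 205 + 183 - 10 = 378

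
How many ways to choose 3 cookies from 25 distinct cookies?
C(25,3) = 25!/(3!×22!) = 2300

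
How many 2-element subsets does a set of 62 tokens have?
C(62,2) = 62!/(2!×60!) = 1891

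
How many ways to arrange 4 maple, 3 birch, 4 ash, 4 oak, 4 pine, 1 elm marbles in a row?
20! / (4! × 3! × 4! × 4! × 4! × 1!) = 1222160940000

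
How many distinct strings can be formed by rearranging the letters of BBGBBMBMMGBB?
12! / (2! × 3! × 7!) = 7920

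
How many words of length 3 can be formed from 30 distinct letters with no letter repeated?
P(30,3) = 30!/(30-3)! = 24360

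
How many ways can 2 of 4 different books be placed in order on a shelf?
P(4,2) = 4!/(4-2)! = 12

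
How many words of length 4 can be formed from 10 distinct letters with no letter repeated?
P(10,4) = 10!/(10-4)! = 5040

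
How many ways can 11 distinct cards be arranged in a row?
11! = 39916800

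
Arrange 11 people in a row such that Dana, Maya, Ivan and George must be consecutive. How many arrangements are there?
Treat the 4 as one block: (11-4+1)! × 4! = 40320 × 24 = 967680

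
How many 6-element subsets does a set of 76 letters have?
C(76,6) = 76!/(6!×70!) = 218618940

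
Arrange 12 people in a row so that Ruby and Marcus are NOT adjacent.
Total - adjacent = 12! - (12-1)!×2 = 479001600 - 79833600 = 399168000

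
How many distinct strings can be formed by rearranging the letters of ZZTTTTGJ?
8! / (4! × 2! × 1! × 1!) = 840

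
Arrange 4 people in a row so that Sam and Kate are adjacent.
Treat as block: (4-1)! × 2! = 6 × 2 = 12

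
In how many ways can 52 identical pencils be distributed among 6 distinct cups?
C(52+6-1, 6-1) = C(57, 5) = 4187106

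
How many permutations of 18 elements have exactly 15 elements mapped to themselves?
Choose the 15 fixed points C(18,15) = 816, derange the rest: !3 = Σ_{j=0}^{3} (-1)^j·3!/j! = 6 - 6 + 3 - 1 = 2. Product = 816 × 2 = 1632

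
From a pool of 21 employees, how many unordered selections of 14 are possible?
C(21,14) = 21!/(14!×7!) = 116280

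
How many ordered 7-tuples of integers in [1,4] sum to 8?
Coefficient of x^8 in (x + x² + ... + x^4)^7. By inclusion-exclusion on dice exceeding 4: Σ_j (-1)^j C(7,j)·C(8-1-4j, 6) = C(7,0)·C(7,6) = 1·7 = 7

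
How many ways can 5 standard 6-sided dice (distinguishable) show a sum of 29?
Coefficient of x^29 in (x + x² + ... + x^6)^5. By inclusion-exclusion on dice exceeding 6: Σ_j (-1)^j C(5,j)·C(29-1-6j, 4) = C(5,0)·C(28,4) - C(5,1)·C(22,4) + C(5,2)·C(16,4) - C(5,3)·C(10,4) + C(5,4)·C(4,4) = 1·20475 - 5·7315 + 10·1820 - 10·210 + 5·1 = 5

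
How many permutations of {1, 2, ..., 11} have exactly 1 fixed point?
Choose the 1 fixed point C(11,1) = 11, derange the rest: !10 = Σ_{j=0}^{10} (-1)^j·10!/j! = 3628800 - 3628800 + 1814400 - 604800 + 151200 - 30240 + 5040 - 720 + 90 - 10 + 1 = 1334961. Product = 11 × 1334961 = 14684571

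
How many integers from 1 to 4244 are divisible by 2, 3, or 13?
⌊4244/2⌋+⌊4244/3⌋+⌊4244/13⌋ - ⌊4244/6⌋-⌊4244/26⌋-⌊4244/39⌋ + ⌊4244/78⌋ = 2122+1414+326 - 707-163-108 + 54 = 2938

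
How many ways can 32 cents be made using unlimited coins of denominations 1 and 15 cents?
Coefficient of x^32 in 1/(1-x^1) · 1/(1-x^15). Use j coins of 15 for j = 0..⌊32/15⌋ = 2, the rest in 1s: 2 + 1 = 3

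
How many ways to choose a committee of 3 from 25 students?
C(25,3) = 25!/(3!×22!) = 2300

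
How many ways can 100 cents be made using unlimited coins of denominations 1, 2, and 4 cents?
Coefficient of x^100 in 1/(1-x^1) · 1/(1-x^2) · 1/(1-x^4). Case on j = number of 4-cent coins (j = 0..25); remainder r = 100 - 4j is made from {1,2} in ⌊r/2⌋+1 ways. r = 100, 96, 92, 88, 84, 80, 76, 72, 68, 64, 60, 56, 52, 48, 44, 40, 36, 32, 28, 24, 20, 16, 12, 8, 4, 0 → 51 + 49 + 47 + 45 + 43 + 41 + 39 + 37 + 35 + 33 + 31 + 29 + 27 + 25 + 23 + 21 + 19 + 17 + 15 + 13 + 11 + 9 + 7 + 5 + 3 + 1 = 676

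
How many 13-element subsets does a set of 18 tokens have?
C(18,13) = 18!/(13!×5!) = 8568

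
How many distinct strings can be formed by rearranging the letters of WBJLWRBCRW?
10! / (1! × 1! × 3! × 1! × 2! × 2!) = 151200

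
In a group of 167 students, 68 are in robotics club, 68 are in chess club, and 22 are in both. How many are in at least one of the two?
|A∪B| = |A| + |B| - |A∩B| = 68 + 68 - 22 = 114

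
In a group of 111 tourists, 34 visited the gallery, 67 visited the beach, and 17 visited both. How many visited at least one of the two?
|A∪B| = |A| + |B| - |A∩B| = 34 + 67 - 17 = 84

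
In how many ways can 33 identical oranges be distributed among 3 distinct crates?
C(33+3-1, 3-1) = C(35, 2) = 595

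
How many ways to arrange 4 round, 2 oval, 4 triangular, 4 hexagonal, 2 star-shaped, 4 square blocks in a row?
20! / (4! × 2! × 4! × 4! × 2! × 4!) = 1833241410000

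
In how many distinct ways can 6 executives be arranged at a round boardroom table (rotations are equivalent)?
Circular: fix one position, arrange the rest. (6-1)! = 120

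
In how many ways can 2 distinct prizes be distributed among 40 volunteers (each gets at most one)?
P(40,2) = 40!/(40-2)! = 1560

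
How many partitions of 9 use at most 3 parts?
By conjugation, equals partitions of 9 into parts ≤ 3. Let r_j(i) = number of partitions of i into parts ≤ j, for i = 0..9. r_1(i) = 1 for all i; r_j(i) = r_{j-1}(i) + r_j(i-j). Rows j = 2..3: ≤2: 1 1 2 2 3 3 4 4 5 5; ≤3: 1 1 2 3 4 5 7 8 10 12. r_3(9) = 12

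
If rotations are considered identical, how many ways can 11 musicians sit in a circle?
Circular: fix one position, arrange the rest. (11-1)! = 3628800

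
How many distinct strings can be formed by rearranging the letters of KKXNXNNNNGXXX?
13! / (2! × 5! × 1! × 5!) = 216216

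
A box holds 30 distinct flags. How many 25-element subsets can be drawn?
C(30,25) = 30!/(25!×5!) = 142506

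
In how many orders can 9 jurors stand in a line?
9! = 362880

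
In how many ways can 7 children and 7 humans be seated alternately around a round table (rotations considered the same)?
Fix one of the children: (7-1)! ways for the remaining children, × 7! ways for the humans = 720 × 5040 = 3628800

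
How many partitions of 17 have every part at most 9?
Let r_j(i) = number of partitions of i into parts ≤ j, for i = 0..17. r_1(i) = 1 for all i; r_j(i) = r_{j-1}(i) + r_j(i-j). Rows j = 2..9: ≤2: 1 1 2 2 3 3 4 4 5 5 6 6 7 7 8 8 9 9; ≤3: 1 1 2 3 4 5 7 8 10 12 14 16 19 21 24 27 30 33; ≤4: 1 1 2 3 5 6 9 11 15 18 23 27 34 39 47 54 64 72; ≤5: 1 1 2 3 5 7 10 13 18 23 30 37 47 57 70 84 101 119; ≤6: 1 1 2 3 5 7 11 14 20 26 35 44 58 71 90 110 136 163; ≤7: 1 1 2 3 5 7 11 15 21 28 38 49 65 82 105 131 164 201; ≤8: 1 1 2 3 5 7 11 15 22 29 40 52 70 89 116 146 186 230; ≤9: 1 1 2 3 5 7 11 15 22 30 41 54 73 94 123 157 201 252. r_9(17) = 252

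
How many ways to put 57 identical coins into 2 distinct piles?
C(57+2-1, 2-1) = C(58, 1) = 58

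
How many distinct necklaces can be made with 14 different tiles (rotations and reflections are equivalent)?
(14-1)!/2 = 6227020800/2 = 3113510400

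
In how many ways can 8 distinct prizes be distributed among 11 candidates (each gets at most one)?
P(11,8) = 11!/(11-8)! = 6652800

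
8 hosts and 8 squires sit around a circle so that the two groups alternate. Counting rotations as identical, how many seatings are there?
Fix one of the hosts: (8-1)! ways for the remaining hosts, × 8! ways for the squires = 5040 × 40320 = 203212800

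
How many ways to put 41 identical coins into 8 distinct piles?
C(41+8-1, 8-1) = C(48, 7) = 73629072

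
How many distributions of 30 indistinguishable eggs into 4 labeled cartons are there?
C(30+4-1, 4-1) = C(33, 3) = 5456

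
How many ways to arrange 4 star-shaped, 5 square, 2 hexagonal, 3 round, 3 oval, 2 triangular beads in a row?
19! / (4! × 5! × 2! × 3! × 3! × 2!) = 293318625600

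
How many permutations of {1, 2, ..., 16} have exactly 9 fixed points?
Choose the 9 fixed points C(16,9) = 11440, derange the rest: !7 = Σ_{j=0}^{7} (-1)^j·7!/j! = 5040 - 5040 + 2520 - 840 + 210 - 42 + 7 - 1 = 1854. Product = 11440 × 1854 = 21209760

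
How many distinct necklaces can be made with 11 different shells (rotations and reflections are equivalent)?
(11-1)!/2 = 3628800/2 = 1814400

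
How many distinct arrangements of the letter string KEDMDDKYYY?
10! / (1! × 2! × 3! × 1! × 3!) = 50400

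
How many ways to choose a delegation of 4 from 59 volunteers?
C(59,4) = 59!/(4!×55!) = 455126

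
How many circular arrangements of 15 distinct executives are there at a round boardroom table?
Circular: fix one position, arrange the rest. (15-1)! = 87178291200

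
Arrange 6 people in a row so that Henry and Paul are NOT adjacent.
Total - adjacent = 6! - (6-1)!×2 = 720 - 240 = 480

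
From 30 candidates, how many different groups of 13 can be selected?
C(30,13) = 30!/(13!×17!) = 119759850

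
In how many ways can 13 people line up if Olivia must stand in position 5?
Fix one position: (13-1)! = 479001600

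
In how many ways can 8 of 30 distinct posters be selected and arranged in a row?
P(30,8) = 30!/(30-8)! = 235989936000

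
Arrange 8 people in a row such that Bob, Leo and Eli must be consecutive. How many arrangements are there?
Treat the 3 as one block: (8-3+1)! × 3! = 720 × 6 = 4320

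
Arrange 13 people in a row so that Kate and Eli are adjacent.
Treat as block: (13-1)! × 2! = 479001600 × 2 = 958003200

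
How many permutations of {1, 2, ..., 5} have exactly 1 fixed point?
Choose the 1 fixed point C(5,1) = 5, derange the rest: !4 = Σ_{j=0}^{4} (-1)^j·4!/j! = 24 - 24 + 12 - 4 + 1 = 9. Product = 5 × 9 = 45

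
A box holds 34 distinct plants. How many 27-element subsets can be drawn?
C(34,27) = 34!/(27!×7!) = 5379616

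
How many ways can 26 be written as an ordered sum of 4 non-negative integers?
C(26+4-1, 4-1) = C(29, 3) = 3654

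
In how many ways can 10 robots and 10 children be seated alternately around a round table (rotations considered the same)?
Fix one of the robots: (10-1)! ways for the remaining robots, × 10! ways for the children = 362880 × 3628800 = 1316818944000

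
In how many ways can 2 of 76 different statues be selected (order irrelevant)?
C(76,2) = 76!/(2!×74!) = 2850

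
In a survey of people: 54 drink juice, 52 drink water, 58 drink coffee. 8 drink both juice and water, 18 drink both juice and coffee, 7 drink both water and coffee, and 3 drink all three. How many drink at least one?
|A∪B∪C| = 54+52+58-8-18-7+3 = 134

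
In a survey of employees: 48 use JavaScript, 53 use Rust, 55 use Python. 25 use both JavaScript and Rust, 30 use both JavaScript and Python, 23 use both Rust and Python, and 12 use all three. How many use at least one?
|A∪B∪C| = 48+53+55-25-30-23+12 = 90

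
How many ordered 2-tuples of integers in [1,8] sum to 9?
Coefficient of x^9 in (x + x² + ... + x^8)^2. By inclusion-exclusion on dice exceeding 8: Σ_j (-1)^j C(2,j)·C(9-1-8j, 1) = C(2,0)·C(8,1) = 1·8 = 8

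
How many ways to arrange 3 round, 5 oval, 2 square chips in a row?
10! / (3! × 5! × 2!) = 2520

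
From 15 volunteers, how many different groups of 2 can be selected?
C(15,2) = 15!/(2!×13!) = 105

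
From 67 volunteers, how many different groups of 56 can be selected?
C(67,56) = 67!/(56!×11!) = 1285063345176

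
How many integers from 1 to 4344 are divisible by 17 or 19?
⌊4344/17⌋ + ⌊4344/19⌋ - ⌊4344/323⌋ = 255 + 228 - 13 = 470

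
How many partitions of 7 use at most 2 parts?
By conjugation, equals partitions of 7 into parts ≤ 2. Let r_j(i) = number of partitions of i into parts ≤ j, for i = 0..7. r_1(i) = 1 for all i; r_j(i) = r_{j-1}(i) + r_j(i-j). Rows j = 2..2: ≤2: 1 1 2 2 3 3 4 4. r_2(7) = 4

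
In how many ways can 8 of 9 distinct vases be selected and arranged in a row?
P(9,8) = 9!/(9-8)! = 362880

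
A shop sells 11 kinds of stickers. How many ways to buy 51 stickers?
C(51+11-1, 11-1) = C(61, 10) = 90177170226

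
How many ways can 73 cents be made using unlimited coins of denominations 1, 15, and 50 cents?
Coefficient of x^73 in 1/(1-x^1) · 1/(1-x^15) · 1/(1-x^50). Case on j = number of 50-cent coins (j = 0..1); remainder r = 73 - 50j is made from {1,15} in ⌊r/15⌋+1 ways. r = 73, 23 → 5 + 2 = 7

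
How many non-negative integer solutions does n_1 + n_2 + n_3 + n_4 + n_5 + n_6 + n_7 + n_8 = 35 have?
C(35+8-1, 8-1) = C(42, 7) = 26978328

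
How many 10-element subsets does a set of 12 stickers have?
C(12,10) = 12!/(10!×2!) = 66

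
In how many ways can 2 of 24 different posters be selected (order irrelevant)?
C(24,2) = 24!/(2!×22!) = 276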